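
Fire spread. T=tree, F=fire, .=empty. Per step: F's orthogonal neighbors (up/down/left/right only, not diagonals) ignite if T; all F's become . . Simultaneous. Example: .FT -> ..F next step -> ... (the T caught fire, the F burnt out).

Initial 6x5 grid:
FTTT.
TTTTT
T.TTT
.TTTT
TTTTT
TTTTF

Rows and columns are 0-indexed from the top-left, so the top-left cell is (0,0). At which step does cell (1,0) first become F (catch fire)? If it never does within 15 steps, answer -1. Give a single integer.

Step 1: cell (1,0)='F' (+4 fires, +2 burnt)
  -> target ignites at step 1
Step 2: cell (1,0)='.' (+6 fires, +4 burnt)
Step 3: cell (1,0)='.' (+6 fires, +6 burnt)
Step 4: cell (1,0)='.' (+7 fires, +6 burnt)
Step 5: cell (1,0)='.' (+2 fires, +7 burnt)
Step 6: cell (1,0)='.' (+0 fires, +2 burnt)
  fire out at step 6

1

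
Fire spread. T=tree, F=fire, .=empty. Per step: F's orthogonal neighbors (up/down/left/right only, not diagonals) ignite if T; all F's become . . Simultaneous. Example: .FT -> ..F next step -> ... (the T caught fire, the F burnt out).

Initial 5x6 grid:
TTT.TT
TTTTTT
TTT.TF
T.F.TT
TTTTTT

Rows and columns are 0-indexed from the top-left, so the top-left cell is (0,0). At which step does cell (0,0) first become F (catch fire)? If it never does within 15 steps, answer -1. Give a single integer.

Step 1: cell (0,0)='T' (+5 fires, +2 burnt)
Step 2: cell (0,0)='T' (+8 fires, +5 burnt)
Step 3: cell (0,0)='T' (+7 fires, +8 burnt)
Step 4: cell (0,0)='T' (+3 fires, +7 burnt)
Step 5: cell (0,0)='F' (+1 fires, +3 burnt)
  -> target ignites at step 5
Step 6: cell (0,0)='.' (+0 fires, +1 burnt)
  fire out at step 6

5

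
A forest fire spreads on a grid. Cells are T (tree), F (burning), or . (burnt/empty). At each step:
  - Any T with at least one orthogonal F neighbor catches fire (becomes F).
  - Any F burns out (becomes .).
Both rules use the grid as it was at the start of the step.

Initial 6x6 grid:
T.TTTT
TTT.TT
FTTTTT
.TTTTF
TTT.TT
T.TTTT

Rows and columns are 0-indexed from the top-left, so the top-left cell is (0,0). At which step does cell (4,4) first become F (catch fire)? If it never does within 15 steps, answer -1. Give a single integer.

Step 1: cell (4,4)='T' (+5 fires, +2 burnt)
Step 2: cell (4,4)='F' (+9 fires, +5 burnt)
  -> target ignites at step 2
Step 3: cell (4,4)='.' (+7 fires, +9 burnt)
Step 4: cell (4,4)='.' (+5 fires, +7 burnt)
Step 5: cell (4,4)='.' (+3 fires, +5 burnt)
Step 6: cell (4,4)='.' (+0 fires, +3 burnt)
  fire out at step 6

2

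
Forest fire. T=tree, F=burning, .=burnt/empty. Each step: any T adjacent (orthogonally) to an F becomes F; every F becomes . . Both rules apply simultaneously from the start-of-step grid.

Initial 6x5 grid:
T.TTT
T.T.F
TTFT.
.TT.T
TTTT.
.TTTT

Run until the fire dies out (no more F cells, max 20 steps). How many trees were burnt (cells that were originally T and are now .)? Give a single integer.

Step 1: +5 fires, +2 burnt (F count now 5)
Step 2: +5 fires, +5 burnt (F count now 5)
Step 3: +4 fires, +5 burnt (F count now 4)
Step 4: +4 fires, +4 burnt (F count now 4)
Step 5: +1 fires, +4 burnt (F count now 1)
Step 6: +0 fires, +1 burnt (F count now 0)
Fire out after step 6
Initially T: 20, now '.': 29
Total burnt (originally-T cells now '.'): 19

Answer: 19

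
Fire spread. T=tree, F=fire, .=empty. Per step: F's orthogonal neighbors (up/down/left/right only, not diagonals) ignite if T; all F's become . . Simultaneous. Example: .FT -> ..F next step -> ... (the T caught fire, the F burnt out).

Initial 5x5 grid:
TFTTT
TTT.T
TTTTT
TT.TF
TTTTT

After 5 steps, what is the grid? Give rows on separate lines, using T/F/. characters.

Step 1: 6 trees catch fire, 2 burn out
  F.FTT
  TFT.T
  TTTTF
  TT.F.
  TTTTF
Step 2: 7 trees catch fire, 6 burn out
  ...FT
  F.F.F
  TFTF.
  TT...
  TTTF.
Step 3: 5 trees catch fire, 7 burn out
  ....F
  .....
  F.F..
  TF...
  TTF..
Step 4: 2 trees catch fire, 5 burn out
  .....
  .....
  .....
  F....
  TF...
Step 5: 1 trees catch fire, 2 burn out
  .....
  .....
  .....
  .....
  F....

.....
.....
.....
.....
F....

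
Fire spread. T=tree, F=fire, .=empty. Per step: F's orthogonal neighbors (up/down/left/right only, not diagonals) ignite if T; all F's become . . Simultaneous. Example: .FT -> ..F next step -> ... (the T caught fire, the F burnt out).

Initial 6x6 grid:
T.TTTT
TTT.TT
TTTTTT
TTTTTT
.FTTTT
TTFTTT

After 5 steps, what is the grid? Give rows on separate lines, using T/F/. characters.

Step 1: 4 trees catch fire, 2 burn out
  T.TTTT
  TTT.TT
  TTTTTT
  TFTTTT
  ..FTTT
  TF.FTT
Step 2: 6 trees catch fire, 4 burn out
  T.TTTT
  TTT.TT
  TFTTTT
  F.FTTT
  ...FTT
  F...FT
Step 3: 6 trees catch fire, 6 burn out
  T.TTTT
  TFT.TT
  F.FTTT
  ...FTT
  ....FT
  .....F
Step 4: 5 trees catch fire, 6 burn out
  T.TTTT
  F.F.TT
  ...FTT
  ....FT
  .....F
  ......
Step 5: 4 trees catch fire, 5 burn out
  F.FTTT
  ....TT
  ....FT
  .....F
  ......
  ......

F.FTTT
....TT
....FT
.....F
......
......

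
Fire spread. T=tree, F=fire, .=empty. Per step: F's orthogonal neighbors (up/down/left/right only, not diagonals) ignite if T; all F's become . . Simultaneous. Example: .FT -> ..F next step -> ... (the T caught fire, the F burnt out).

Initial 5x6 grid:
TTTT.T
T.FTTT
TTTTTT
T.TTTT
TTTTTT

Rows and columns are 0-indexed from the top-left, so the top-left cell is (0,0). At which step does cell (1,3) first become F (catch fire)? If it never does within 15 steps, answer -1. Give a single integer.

Step 1: cell (1,3)='F' (+3 fires, +1 burnt)
  -> target ignites at step 1
Step 2: cell (1,3)='.' (+6 fires, +3 burnt)
Step 3: cell (1,3)='.' (+6 fires, +6 burnt)
Step 4: cell (1,3)='.' (+7 fires, +6 burnt)
Step 5: cell (1,3)='.' (+3 fires, +7 burnt)
Step 6: cell (1,3)='.' (+1 fires, +3 burnt)
Step 7: cell (1,3)='.' (+0 fires, +1 burnt)
  fire out at step 7

1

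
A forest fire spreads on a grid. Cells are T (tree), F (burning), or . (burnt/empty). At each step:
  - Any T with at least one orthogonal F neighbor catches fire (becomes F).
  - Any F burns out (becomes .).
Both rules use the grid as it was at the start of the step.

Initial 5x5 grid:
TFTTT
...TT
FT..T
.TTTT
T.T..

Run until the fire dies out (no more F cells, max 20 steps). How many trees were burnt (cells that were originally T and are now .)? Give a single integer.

Answer: 13

Derivation:
Step 1: +3 fires, +2 burnt (F count now 3)
Step 2: +2 fires, +3 burnt (F count now 2)
Step 3: +3 fires, +2 burnt (F count now 3)
Step 4: +3 fires, +3 burnt (F count now 3)
Step 5: +2 fires, +3 burnt (F count now 2)
Step 6: +0 fires, +2 burnt (F count now 0)
Fire out after step 6
Initially T: 14, now '.': 24
Total burnt (originally-T cells now '.'): 13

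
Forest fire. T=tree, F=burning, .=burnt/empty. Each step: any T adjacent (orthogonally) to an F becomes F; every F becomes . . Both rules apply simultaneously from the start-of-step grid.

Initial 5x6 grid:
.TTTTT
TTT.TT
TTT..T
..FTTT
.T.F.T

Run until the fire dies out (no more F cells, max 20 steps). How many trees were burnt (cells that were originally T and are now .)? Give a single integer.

Answer: 18

Derivation:
Step 1: +2 fires, +2 burnt (F count now 2)
Step 2: +3 fires, +2 burnt (F count now 3)
Step 3: +4 fires, +3 burnt (F count now 4)
Step 4: +5 fires, +4 burnt (F count now 5)
Step 5: +2 fires, +5 burnt (F count now 2)
Step 6: +2 fires, +2 burnt (F count now 2)
Step 7: +0 fires, +2 burnt (F count now 0)
Fire out after step 7
Initially T: 19, now '.': 29
Total burnt (originally-T cells now '.'): 18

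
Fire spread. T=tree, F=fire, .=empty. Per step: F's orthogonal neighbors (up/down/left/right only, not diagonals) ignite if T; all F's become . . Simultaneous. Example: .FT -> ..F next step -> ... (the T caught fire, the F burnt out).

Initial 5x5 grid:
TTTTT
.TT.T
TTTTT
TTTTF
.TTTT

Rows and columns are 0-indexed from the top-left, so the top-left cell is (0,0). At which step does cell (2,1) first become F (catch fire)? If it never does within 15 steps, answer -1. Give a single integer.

Step 1: cell (2,1)='T' (+3 fires, +1 burnt)
Step 2: cell (2,1)='T' (+4 fires, +3 burnt)
Step 3: cell (2,1)='T' (+4 fires, +4 burnt)
Step 4: cell (2,1)='F' (+5 fires, +4 burnt)
  -> target ignites at step 4
Step 5: cell (2,1)='.' (+3 fires, +5 burnt)
Step 6: cell (2,1)='.' (+1 fires, +3 burnt)
Step 7: cell (2,1)='.' (+1 fires, +1 burnt)
Step 8: cell (2,1)='.' (+0 fires, +1 burnt)
  fire out at step 8

4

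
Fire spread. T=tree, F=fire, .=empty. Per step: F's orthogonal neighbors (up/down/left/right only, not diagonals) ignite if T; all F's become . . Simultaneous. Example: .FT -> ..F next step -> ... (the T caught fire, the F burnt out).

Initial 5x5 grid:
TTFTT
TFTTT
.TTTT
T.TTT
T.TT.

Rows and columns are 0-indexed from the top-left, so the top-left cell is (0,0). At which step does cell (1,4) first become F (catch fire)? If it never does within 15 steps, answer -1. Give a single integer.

Step 1: cell (1,4)='T' (+5 fires, +2 burnt)
Step 2: cell (1,4)='T' (+4 fires, +5 burnt)
Step 3: cell (1,4)='F' (+3 fires, +4 burnt)
  -> target ignites at step 3
Step 4: cell (1,4)='.' (+3 fires, +3 burnt)
Step 5: cell (1,4)='.' (+2 fires, +3 burnt)
Step 6: cell (1,4)='.' (+0 fires, +2 burnt)
  fire out at step 6

3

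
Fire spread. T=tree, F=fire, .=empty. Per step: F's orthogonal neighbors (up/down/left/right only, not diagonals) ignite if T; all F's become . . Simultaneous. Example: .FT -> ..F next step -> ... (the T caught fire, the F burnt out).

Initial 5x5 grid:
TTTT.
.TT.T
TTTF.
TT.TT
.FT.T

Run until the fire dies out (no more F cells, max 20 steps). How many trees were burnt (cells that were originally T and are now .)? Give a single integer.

Step 1: +4 fires, +2 burnt (F count now 4)
Step 2: +4 fires, +4 burnt (F count now 4)
Step 3: +4 fires, +4 burnt (F count now 4)
Step 4: +2 fires, +4 burnt (F count now 2)
Step 5: +1 fires, +2 burnt (F count now 1)
Step 6: +0 fires, +1 burnt (F count now 0)
Fire out after step 6
Initially T: 16, now '.': 24
Total burnt (originally-T cells now '.'): 15

Answer: 15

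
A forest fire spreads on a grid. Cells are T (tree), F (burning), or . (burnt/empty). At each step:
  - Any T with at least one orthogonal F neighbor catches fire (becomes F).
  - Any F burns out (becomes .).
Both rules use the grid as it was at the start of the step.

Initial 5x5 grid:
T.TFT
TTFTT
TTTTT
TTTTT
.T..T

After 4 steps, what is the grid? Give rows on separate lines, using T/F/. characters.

Step 1: 5 trees catch fire, 2 burn out
  T.F.F
  TF.FT
  TTFTT
  TTTTT
  .T..T
Step 2: 5 trees catch fire, 5 burn out
  T....
  F...F
  TF.FT
  TTFTT
  .T..T
Step 3: 5 trees catch fire, 5 burn out
  F....
  .....
  F...F
  TF.FT
  .T..T
Step 4: 3 trees catch fire, 5 burn out
  .....
  .....
  .....
  F...F
  .F..T

.....
.....
.....
F...F
.F..T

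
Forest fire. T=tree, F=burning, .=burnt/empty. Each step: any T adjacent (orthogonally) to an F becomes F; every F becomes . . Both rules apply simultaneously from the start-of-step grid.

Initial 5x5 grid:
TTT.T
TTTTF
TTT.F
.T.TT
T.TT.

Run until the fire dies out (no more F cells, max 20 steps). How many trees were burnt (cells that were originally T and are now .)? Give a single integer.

Step 1: +3 fires, +2 burnt (F count now 3)
Step 2: +2 fires, +3 burnt (F count now 2)
Step 3: +4 fires, +2 burnt (F count now 4)
Step 4: +4 fires, +4 burnt (F count now 4)
Step 5: +3 fires, +4 burnt (F count now 3)
Step 6: +0 fires, +3 burnt (F count now 0)
Fire out after step 6
Initially T: 17, now '.': 24
Total burnt (originally-T cells now '.'): 16

Answer: 16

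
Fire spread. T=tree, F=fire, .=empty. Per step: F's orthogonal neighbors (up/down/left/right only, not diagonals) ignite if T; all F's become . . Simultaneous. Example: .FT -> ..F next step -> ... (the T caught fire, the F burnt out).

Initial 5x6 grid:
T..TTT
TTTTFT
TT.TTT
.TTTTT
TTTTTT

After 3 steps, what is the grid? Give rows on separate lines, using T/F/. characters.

Step 1: 4 trees catch fire, 1 burn out
  T..TFT
  TTTF.F
  TT.TFT
  .TTTTT
  TTTTTT
Step 2: 6 trees catch fire, 4 burn out
  T..F.F
  TTF...
  TT.F.F
  .TTTFT
  TTTTTT
Step 3: 4 trees catch fire, 6 burn out
  T.....
  TF....
  TT....
  .TTF.F
  TTTTFT

T.....
TF....
TT....
.TTF.F
TTTTFT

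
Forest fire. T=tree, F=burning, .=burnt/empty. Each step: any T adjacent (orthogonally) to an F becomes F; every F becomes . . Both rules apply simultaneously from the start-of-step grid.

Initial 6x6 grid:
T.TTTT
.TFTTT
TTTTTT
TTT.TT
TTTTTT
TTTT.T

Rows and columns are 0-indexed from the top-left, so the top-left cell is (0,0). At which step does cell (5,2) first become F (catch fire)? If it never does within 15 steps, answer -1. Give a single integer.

Step 1: cell (5,2)='T' (+4 fires, +1 burnt)
Step 2: cell (5,2)='T' (+5 fires, +4 burnt)
Step 3: cell (5,2)='T' (+6 fires, +5 burnt)
Step 4: cell (5,2)='F' (+7 fires, +6 burnt)
  -> target ignites at step 4
Step 5: cell (5,2)='.' (+5 fires, +7 burnt)
Step 6: cell (5,2)='.' (+2 fires, +5 burnt)
Step 7: cell (5,2)='.' (+1 fires, +2 burnt)
Step 8: cell (5,2)='.' (+0 fires, +1 burnt)
  fire out at step 8

4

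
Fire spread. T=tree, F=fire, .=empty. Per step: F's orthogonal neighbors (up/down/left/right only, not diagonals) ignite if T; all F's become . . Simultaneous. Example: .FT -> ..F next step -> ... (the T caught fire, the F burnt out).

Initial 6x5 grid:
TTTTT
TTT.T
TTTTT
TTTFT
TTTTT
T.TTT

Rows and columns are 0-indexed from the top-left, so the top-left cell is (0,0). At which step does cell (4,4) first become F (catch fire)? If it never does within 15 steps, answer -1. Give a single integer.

Step 1: cell (4,4)='T' (+4 fires, +1 burnt)
Step 2: cell (4,4)='F' (+6 fires, +4 burnt)
  -> target ignites at step 2
Step 3: cell (4,4)='.' (+7 fires, +6 burnt)
Step 4: cell (4,4)='.' (+5 fires, +7 burnt)
Step 5: cell (4,4)='.' (+4 fires, +5 burnt)
Step 6: cell (4,4)='.' (+1 fires, +4 burnt)
Step 7: cell (4,4)='.' (+0 fires, +1 burnt)
  fire out at step 7

2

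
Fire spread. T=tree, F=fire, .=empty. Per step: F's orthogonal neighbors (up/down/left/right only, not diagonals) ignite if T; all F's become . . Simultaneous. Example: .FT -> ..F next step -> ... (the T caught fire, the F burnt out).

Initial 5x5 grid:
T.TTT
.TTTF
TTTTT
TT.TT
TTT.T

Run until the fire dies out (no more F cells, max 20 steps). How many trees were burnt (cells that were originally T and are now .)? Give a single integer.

Step 1: +3 fires, +1 burnt (F count now 3)
Step 2: +4 fires, +3 burnt (F count now 4)
Step 3: +5 fires, +4 burnt (F count now 5)
Step 4: +1 fires, +5 burnt (F count now 1)
Step 5: +2 fires, +1 burnt (F count now 2)
Step 6: +2 fires, +2 burnt (F count now 2)
Step 7: +2 fires, +2 burnt (F count now 2)
Step 8: +0 fires, +2 burnt (F count now 0)
Fire out after step 8
Initially T: 20, now '.': 24
Total burnt (originally-T cells now '.'): 19

Answer: 19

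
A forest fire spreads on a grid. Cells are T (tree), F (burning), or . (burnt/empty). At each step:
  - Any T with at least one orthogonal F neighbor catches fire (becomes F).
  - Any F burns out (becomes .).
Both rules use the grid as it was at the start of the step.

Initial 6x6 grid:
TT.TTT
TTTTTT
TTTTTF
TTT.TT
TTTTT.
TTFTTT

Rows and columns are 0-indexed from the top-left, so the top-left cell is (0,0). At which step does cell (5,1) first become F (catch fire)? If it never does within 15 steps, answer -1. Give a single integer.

Step 1: cell (5,1)='F' (+6 fires, +2 burnt)
  -> target ignites at step 1
Step 2: cell (5,1)='.' (+9 fires, +6 burnt)
Step 3: cell (5,1)='.' (+7 fires, +9 burnt)
Step 4: cell (5,1)='.' (+4 fires, +7 burnt)
Step 5: cell (5,1)='.' (+2 fires, +4 burnt)
Step 6: cell (5,1)='.' (+2 fires, +2 burnt)
Step 7: cell (5,1)='.' (+1 fires, +2 burnt)
Step 8: cell (5,1)='.' (+0 fires, +1 burnt)
  fire out at step 8

1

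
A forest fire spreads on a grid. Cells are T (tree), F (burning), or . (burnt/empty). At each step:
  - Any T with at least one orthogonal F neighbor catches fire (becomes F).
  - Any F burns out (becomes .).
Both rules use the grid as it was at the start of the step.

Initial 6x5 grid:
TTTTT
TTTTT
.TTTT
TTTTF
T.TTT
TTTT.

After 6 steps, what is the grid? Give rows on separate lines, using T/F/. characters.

Step 1: 3 trees catch fire, 1 burn out
  TTTTT
  TTTTT
  .TTTF
  TTTF.
  T.TTF
  TTTT.
Step 2: 4 trees catch fire, 3 burn out
  TTTTT
  TTTTF
  .TTF.
  TTF..
  T.TF.
  TTTT.
Step 3: 6 trees catch fire, 4 burn out
  TTTTF
  TTTF.
  .TF..
  TF...
  T.F..
  TTTF.
Step 4: 5 trees catch fire, 6 burn out
  TTTF.
  TTF..
  .F...
  F....
  T....
  TTF..
Step 5: 4 trees catch fire, 5 burn out
  TTF..
  TF...
  .....
  .....
  F....
  TF...
Step 6: 3 trees catch fire, 4 burn out
  TF...
  F....
  .....
  .....
  .....
  F....

TF...
F....
.....
.....
.....
F....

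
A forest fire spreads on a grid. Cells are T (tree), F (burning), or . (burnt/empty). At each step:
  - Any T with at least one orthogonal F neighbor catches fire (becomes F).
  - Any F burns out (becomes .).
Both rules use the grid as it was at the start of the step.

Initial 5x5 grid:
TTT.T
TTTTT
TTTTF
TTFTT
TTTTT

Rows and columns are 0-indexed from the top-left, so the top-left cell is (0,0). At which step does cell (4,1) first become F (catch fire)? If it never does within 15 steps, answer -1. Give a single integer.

Step 1: cell (4,1)='T' (+7 fires, +2 burnt)
Step 2: cell (4,1)='F' (+8 fires, +7 burnt)
  -> target ignites at step 2
Step 3: cell (4,1)='.' (+4 fires, +8 burnt)
Step 4: cell (4,1)='.' (+2 fires, +4 burnt)
Step 5: cell (4,1)='.' (+1 fires, +2 burnt)
Step 6: cell (4,1)='.' (+0 fires, +1 burnt)
  fire out at step 6

2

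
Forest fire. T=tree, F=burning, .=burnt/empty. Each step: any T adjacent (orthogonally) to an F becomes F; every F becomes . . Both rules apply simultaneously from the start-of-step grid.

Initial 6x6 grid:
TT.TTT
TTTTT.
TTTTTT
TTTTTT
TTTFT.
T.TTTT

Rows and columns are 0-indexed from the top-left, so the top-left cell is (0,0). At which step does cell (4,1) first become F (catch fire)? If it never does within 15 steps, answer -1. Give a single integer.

Step 1: cell (4,1)='T' (+4 fires, +1 burnt)
Step 2: cell (4,1)='F' (+6 fires, +4 burnt)
  -> target ignites at step 2
Step 3: cell (4,1)='.' (+7 fires, +6 burnt)
Step 4: cell (4,1)='.' (+7 fires, +7 burnt)
Step 5: cell (4,1)='.' (+3 fires, +7 burnt)
Step 6: cell (4,1)='.' (+3 fires, +3 burnt)
Step 7: cell (4,1)='.' (+1 fires, +3 burnt)
Step 8: cell (4,1)='.' (+0 fires, +1 burnt)
  fire out at step 8

2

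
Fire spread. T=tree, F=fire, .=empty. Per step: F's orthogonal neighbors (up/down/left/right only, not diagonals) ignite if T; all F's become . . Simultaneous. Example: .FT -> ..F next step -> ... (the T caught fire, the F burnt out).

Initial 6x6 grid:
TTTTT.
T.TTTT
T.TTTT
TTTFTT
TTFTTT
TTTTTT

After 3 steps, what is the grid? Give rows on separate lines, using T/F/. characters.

Step 1: 6 trees catch fire, 2 burn out
  TTTTT.
  T.TTTT
  T.TFTT
  TTF.FT
  TF.FTT
  TTFTTT
Step 2: 9 trees catch fire, 6 burn out
  TTTTT.
  T.TFTT
  T.F.FT
  TF...F
  F...FT
  TF.FTT
Step 3: 8 trees catch fire, 9 burn out
  TTTFT.
  T.F.FT
  T....F
  F.....
  .....F
  F...FT

TTTFT.
T.F.FT
T....F
F.....
.....F
F...FT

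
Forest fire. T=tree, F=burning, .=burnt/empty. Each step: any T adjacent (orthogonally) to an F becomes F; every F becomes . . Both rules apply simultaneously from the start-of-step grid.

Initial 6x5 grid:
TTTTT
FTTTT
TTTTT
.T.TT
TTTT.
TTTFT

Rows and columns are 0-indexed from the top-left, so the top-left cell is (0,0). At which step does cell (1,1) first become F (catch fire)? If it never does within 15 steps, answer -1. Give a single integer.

Step 1: cell (1,1)='F' (+6 fires, +2 burnt)
  -> target ignites at step 1
Step 2: cell (1,1)='.' (+6 fires, +6 burnt)
Step 3: cell (1,1)='.' (+8 fires, +6 burnt)
Step 4: cell (1,1)='.' (+4 fires, +8 burnt)
Step 5: cell (1,1)='.' (+1 fires, +4 burnt)
Step 6: cell (1,1)='.' (+0 fires, +1 burnt)
  fire out at step 6

1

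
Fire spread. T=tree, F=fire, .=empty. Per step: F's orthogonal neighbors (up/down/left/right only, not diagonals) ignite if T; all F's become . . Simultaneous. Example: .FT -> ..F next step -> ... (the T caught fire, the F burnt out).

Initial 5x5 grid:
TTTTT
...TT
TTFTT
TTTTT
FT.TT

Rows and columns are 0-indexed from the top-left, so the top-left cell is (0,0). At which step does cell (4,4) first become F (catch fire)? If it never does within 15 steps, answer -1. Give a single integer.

Step 1: cell (4,4)='T' (+5 fires, +2 burnt)
Step 2: cell (4,4)='T' (+5 fires, +5 burnt)
Step 3: cell (4,4)='T' (+4 fires, +5 burnt)
Step 4: cell (4,4)='F' (+3 fires, +4 burnt)
  -> target ignites at step 4
Step 5: cell (4,4)='.' (+1 fires, +3 burnt)
Step 6: cell (4,4)='.' (+1 fires, +1 burnt)
Step 7: cell (4,4)='.' (+0 fires, +1 burnt)
  fire out at step 7

4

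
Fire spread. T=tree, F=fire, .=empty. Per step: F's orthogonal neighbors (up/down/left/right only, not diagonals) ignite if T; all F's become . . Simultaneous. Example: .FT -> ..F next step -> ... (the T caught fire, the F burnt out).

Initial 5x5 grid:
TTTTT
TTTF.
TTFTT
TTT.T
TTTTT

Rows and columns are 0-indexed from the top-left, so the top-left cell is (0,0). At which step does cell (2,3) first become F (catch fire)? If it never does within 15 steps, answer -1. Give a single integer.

Step 1: cell (2,3)='F' (+5 fires, +2 burnt)
  -> target ignites at step 1
Step 2: cell (2,3)='.' (+7 fires, +5 burnt)
Step 3: cell (2,3)='.' (+6 fires, +7 burnt)
Step 4: cell (2,3)='.' (+3 fires, +6 burnt)
Step 5: cell (2,3)='.' (+0 fires, +3 burnt)
  fire out at step 5

1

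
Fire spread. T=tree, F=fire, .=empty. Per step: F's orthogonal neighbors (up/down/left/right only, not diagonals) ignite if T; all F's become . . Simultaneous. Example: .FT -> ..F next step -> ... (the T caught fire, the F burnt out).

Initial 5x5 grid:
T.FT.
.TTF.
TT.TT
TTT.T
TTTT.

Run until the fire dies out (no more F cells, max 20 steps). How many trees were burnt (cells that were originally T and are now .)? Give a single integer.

Answer: 15

Derivation:
Step 1: +3 fires, +2 burnt (F count now 3)
Step 2: +2 fires, +3 burnt (F count now 2)
Step 3: +2 fires, +2 burnt (F count now 2)
Step 4: +2 fires, +2 burnt (F count now 2)
Step 5: +3 fires, +2 burnt (F count now 3)
Step 6: +2 fires, +3 burnt (F count now 2)
Step 7: +1 fires, +2 burnt (F count now 1)
Step 8: +0 fires, +1 burnt (F count now 0)
Fire out after step 8
Initially T: 16, now '.': 24
Total burnt (originally-T cells now '.'): 15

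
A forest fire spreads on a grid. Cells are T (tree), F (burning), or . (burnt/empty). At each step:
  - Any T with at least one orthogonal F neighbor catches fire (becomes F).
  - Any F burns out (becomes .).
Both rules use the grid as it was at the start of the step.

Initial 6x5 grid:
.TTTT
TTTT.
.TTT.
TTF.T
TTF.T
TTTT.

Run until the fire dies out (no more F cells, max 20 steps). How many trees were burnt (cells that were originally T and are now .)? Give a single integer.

Step 1: +4 fires, +2 burnt (F count now 4)
Step 2: +7 fires, +4 burnt (F count now 7)
Step 3: +4 fires, +7 burnt (F count now 4)
Step 4: +3 fires, +4 burnt (F count now 3)
Step 5: +1 fires, +3 burnt (F count now 1)
Step 6: +0 fires, +1 burnt (F count now 0)
Fire out after step 6
Initially T: 21, now '.': 28
Total burnt (originally-T cells now '.'): 19

Answer: 19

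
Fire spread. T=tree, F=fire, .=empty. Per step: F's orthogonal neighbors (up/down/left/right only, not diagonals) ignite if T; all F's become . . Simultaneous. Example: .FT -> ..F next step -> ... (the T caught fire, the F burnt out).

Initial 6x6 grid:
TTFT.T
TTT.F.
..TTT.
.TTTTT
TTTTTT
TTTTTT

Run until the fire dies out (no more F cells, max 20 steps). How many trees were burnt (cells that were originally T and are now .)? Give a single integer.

Answer: 26

Derivation:
Step 1: +4 fires, +2 burnt (F count now 4)
Step 2: +5 fires, +4 burnt (F count now 5)
Step 3: +5 fires, +5 burnt (F count now 5)
Step 4: +5 fires, +5 burnt (F count now 5)
Step 5: +4 fires, +5 burnt (F count now 4)
Step 6: +2 fires, +4 burnt (F count now 2)
Step 7: +1 fires, +2 burnt (F count now 1)
Step 8: +0 fires, +1 burnt (F count now 0)
Fire out after step 8
Initially T: 27, now '.': 35
Total burnt (originally-T cells now '.'): 26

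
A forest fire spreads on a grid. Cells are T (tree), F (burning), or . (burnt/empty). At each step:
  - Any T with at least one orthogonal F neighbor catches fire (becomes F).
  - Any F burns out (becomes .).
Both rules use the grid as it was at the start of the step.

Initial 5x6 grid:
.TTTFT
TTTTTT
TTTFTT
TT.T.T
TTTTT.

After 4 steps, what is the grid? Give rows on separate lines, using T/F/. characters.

Step 1: 7 trees catch fire, 2 burn out
  .TTF.F
  TTTFFT
  TTF.FT
  TT.F.T
  TTTTT.
Step 2: 6 trees catch fire, 7 burn out
  .TF...
  TTF..F
  TF...F
  TT...T
  TTTFT.
Step 3: 7 trees catch fire, 6 burn out
  .F....
  TF....
  F.....
  TF...F
  TTF.F.
Step 4: 3 trees catch fire, 7 burn out
  ......
  F.....
  ......
  F.....
  TF....

......
F.....
......
F.....
TF....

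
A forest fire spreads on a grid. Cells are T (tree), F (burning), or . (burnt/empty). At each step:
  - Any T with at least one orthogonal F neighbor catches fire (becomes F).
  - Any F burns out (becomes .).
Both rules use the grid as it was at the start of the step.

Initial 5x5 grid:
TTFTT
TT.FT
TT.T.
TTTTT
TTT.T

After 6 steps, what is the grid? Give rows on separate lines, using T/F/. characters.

Step 1: 4 trees catch fire, 2 burn out
  TF.FT
  TT..F
  TT.F.
  TTTTT
  TTT.T
Step 2: 4 trees catch fire, 4 burn out
  F...F
  TF...
  TT...
  TTTFT
  TTT.T
Step 3: 4 trees catch fire, 4 burn out
  .....
  F....
  TF...
  TTF.F
  TTT.T
Step 4: 4 trees catch fire, 4 burn out
  .....
  .....
  F....
  TF...
  TTF.F
Step 5: 2 trees catch fire, 4 burn out
  .....
  .....
  .....
  F....
  TF...
Step 6: 1 trees catch fire, 2 burn out
  .....
  .....
  .....
  .....
  F....

.....
.....
.....
.....
F....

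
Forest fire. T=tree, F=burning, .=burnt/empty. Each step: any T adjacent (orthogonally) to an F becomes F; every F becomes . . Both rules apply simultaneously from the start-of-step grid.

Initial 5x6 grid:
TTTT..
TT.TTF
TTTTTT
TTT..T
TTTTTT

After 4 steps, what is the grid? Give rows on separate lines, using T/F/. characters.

Step 1: 2 trees catch fire, 1 burn out
  TTTT..
  TT.TF.
  TTTTTF
  TTT..T
  TTTTTT
Step 2: 3 trees catch fire, 2 burn out
  TTTT..
  TT.F..
  TTTTF.
  TTT..F
  TTTTTT
Step 3: 3 trees catch fire, 3 burn out
  TTTF..
  TT....
  TTTF..
  TTT...
  TTTTTF
Step 4: 3 trees catch fire, 3 burn out
  TTF...
  TT....
  TTF...
  TTT...
  TTTTF.

TTF...
TT....
TTF...
TTT...
TTTTF.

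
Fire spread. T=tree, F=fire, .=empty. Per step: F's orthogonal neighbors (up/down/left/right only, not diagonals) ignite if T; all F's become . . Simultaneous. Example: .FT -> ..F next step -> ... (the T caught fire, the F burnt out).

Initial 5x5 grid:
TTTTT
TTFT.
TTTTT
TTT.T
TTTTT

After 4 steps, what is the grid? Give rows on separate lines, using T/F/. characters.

Step 1: 4 trees catch fire, 1 burn out
  TTFTT
  TF.F.
  TTFTT
  TTT.T
  TTTTT
Step 2: 6 trees catch fire, 4 burn out
  TF.FT
  F....
  TF.FT
  TTF.T
  TTTTT
Step 3: 6 trees catch fire, 6 burn out
  F...F
  .....
  F...F
  TF..T
  TTFTT
Step 4: 4 trees catch fire, 6 burn out
  .....
  .....
  .....
  F...F
  TF.FT

.....
.....
.....
F...F
TF.FT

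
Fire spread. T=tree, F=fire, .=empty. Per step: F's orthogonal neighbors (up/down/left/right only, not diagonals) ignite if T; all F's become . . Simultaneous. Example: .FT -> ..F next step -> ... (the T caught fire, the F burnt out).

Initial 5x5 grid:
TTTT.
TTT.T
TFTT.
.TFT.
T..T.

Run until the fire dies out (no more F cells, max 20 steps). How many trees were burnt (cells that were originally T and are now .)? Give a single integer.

Answer: 13

Derivation:
Step 1: +5 fires, +2 burnt (F count now 5)
Step 2: +5 fires, +5 burnt (F count now 5)
Step 3: +2 fires, +5 burnt (F count now 2)
Step 4: +1 fires, +2 burnt (F count now 1)
Step 5: +0 fires, +1 burnt (F count now 0)
Fire out after step 5
Initially T: 15, now '.': 23
Total burnt (originally-T cells now '.'): 13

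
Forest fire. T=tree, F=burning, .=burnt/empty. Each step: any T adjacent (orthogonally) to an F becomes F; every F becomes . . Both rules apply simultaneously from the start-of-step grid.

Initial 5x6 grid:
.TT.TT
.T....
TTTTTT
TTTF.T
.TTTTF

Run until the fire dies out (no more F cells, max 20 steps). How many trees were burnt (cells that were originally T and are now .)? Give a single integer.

Step 1: +5 fires, +2 burnt (F count now 5)
Step 2: +5 fires, +5 burnt (F count now 5)
Step 3: +3 fires, +5 burnt (F count now 3)
Step 4: +2 fires, +3 burnt (F count now 2)
Step 5: +1 fires, +2 burnt (F count now 1)
Step 6: +1 fires, +1 burnt (F count now 1)
Step 7: +0 fires, +1 burnt (F count now 0)
Fire out after step 7
Initially T: 19, now '.': 28
Total burnt (originally-T cells now '.'): 17

Answer: 17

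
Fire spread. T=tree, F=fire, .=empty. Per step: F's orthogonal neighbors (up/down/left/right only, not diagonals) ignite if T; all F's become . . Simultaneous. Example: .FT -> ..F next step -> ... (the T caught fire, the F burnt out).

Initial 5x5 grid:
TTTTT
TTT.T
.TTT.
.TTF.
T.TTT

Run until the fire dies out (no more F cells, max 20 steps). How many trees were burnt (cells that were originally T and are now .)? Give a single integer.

Step 1: +3 fires, +1 burnt (F count now 3)
Step 2: +4 fires, +3 burnt (F count now 4)
Step 3: +2 fires, +4 burnt (F count now 2)
Step 4: +2 fires, +2 burnt (F count now 2)
Step 5: +3 fires, +2 burnt (F count now 3)
Step 6: +2 fires, +3 burnt (F count now 2)
Step 7: +1 fires, +2 burnt (F count now 1)
Step 8: +0 fires, +1 burnt (F count now 0)
Fire out after step 8
Initially T: 18, now '.': 24
Total burnt (originally-T cells now '.'): 17

Answer: 17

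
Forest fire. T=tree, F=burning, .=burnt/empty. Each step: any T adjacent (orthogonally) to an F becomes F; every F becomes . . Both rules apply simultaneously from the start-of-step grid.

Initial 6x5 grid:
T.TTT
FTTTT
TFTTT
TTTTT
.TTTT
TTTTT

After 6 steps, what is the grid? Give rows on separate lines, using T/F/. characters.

Step 1: 5 trees catch fire, 2 burn out
  F.TTT
  .FTTT
  F.FTT
  TFTTT
  .TTTT
  TTTTT
Step 2: 5 trees catch fire, 5 burn out
  ..TTT
  ..FTT
  ...FT
  F.FTT
  .FTTT
  TTTTT
Step 3: 6 trees catch fire, 5 burn out
  ..FTT
  ...FT
  ....F
  ...FT
  ..FTT
  TFTTT
Step 4: 6 trees catch fire, 6 burn out
  ...FT
  ....F
  .....
  ....F
  ...FT
  F.FTT
Step 5: 3 trees catch fire, 6 burn out
  ....F
  .....
  .....
  .....
  ....F
  ...FT
Step 6: 1 trees catch fire, 3 burn out
  .....
  .....
  .....
  .....
  .....
  ....F

.....
.....
.....
.....
.....
....F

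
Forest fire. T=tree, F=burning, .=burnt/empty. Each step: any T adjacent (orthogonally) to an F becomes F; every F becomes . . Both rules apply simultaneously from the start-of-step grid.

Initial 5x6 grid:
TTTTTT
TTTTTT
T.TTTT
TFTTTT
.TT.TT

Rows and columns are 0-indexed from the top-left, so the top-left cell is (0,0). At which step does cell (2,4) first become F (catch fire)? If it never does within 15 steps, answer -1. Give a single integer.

Step 1: cell (2,4)='T' (+3 fires, +1 burnt)
Step 2: cell (2,4)='T' (+4 fires, +3 burnt)
Step 3: cell (2,4)='T' (+4 fires, +4 burnt)
Step 4: cell (2,4)='F' (+7 fires, +4 burnt)
  -> target ignites at step 4
Step 5: cell (2,4)='.' (+5 fires, +7 burnt)
Step 6: cell (2,4)='.' (+2 fires, +5 burnt)
Step 7: cell (2,4)='.' (+1 fires, +2 burnt)
Step 8: cell (2,4)='.' (+0 fires, +1 burnt)
  fire out at step 8

4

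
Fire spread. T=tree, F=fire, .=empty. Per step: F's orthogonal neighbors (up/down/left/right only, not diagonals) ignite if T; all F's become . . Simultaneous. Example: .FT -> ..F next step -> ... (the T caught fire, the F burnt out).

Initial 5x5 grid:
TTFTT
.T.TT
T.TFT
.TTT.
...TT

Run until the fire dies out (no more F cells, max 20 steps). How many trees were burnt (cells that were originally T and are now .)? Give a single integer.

Answer: 14

Derivation:
Step 1: +6 fires, +2 burnt (F count now 6)
Step 2: +6 fires, +6 burnt (F count now 6)
Step 3: +2 fires, +6 burnt (F count now 2)
Step 4: +0 fires, +2 burnt (F count now 0)
Fire out after step 4
Initially T: 15, now '.': 24
Total burnt (originally-T cells now '.'): 14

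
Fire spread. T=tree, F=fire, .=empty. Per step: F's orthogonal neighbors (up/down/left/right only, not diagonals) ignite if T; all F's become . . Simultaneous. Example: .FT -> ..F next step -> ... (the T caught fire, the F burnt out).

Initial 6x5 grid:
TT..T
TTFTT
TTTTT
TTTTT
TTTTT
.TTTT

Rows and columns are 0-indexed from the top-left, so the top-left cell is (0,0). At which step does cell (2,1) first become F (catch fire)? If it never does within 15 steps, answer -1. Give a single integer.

Step 1: cell (2,1)='T' (+3 fires, +1 burnt)
Step 2: cell (2,1)='F' (+6 fires, +3 burnt)
  -> target ignites at step 2
Step 3: cell (2,1)='.' (+7 fires, +6 burnt)
Step 4: cell (2,1)='.' (+5 fires, +7 burnt)
Step 5: cell (2,1)='.' (+4 fires, +5 burnt)
Step 6: cell (2,1)='.' (+1 fires, +4 burnt)
Step 7: cell (2,1)='.' (+0 fires, +1 burnt)
  fire out at step 7

2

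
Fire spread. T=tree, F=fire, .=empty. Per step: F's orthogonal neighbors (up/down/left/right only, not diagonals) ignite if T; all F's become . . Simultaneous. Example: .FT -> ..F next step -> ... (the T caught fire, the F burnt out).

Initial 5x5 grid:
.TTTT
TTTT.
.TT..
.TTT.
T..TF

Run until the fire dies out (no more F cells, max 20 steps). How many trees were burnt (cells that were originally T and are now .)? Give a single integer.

Step 1: +1 fires, +1 burnt (F count now 1)
Step 2: +1 fires, +1 burnt (F count now 1)
Step 3: +1 fires, +1 burnt (F count now 1)
Step 4: +2 fires, +1 burnt (F count now 2)
Step 5: +2 fires, +2 burnt (F count now 2)
Step 6: +3 fires, +2 burnt (F count now 3)
Step 7: +3 fires, +3 burnt (F count now 3)
Step 8: +1 fires, +3 burnt (F count now 1)
Step 9: +0 fires, +1 burnt (F count now 0)
Fire out after step 9
Initially T: 15, now '.': 24
Total burnt (originally-T cells now '.'): 14

Answer: 14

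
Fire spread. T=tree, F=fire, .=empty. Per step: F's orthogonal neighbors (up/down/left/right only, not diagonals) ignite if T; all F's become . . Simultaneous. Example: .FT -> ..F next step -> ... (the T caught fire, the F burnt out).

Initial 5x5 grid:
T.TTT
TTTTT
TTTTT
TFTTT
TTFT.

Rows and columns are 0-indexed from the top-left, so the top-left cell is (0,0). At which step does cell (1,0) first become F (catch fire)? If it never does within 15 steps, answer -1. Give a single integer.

Step 1: cell (1,0)='T' (+5 fires, +2 burnt)
Step 2: cell (1,0)='T' (+5 fires, +5 burnt)
Step 3: cell (1,0)='F' (+4 fires, +5 burnt)
  -> target ignites at step 3
Step 4: cell (1,0)='.' (+4 fires, +4 burnt)
Step 5: cell (1,0)='.' (+2 fires, +4 burnt)
Step 6: cell (1,0)='.' (+1 fires, +2 burnt)
Step 7: cell (1,0)='.' (+0 fires, +1 burnt)
  fire out at step 7

3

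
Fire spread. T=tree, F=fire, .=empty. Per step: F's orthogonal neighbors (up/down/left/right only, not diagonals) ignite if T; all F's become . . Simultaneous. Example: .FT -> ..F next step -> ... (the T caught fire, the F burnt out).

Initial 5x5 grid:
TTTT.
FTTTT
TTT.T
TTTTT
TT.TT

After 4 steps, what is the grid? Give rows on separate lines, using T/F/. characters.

Step 1: 3 trees catch fire, 1 burn out
  FTTT.
  .FTTT
  FTT.T
  TTTTT
  TT.TT
Step 2: 4 trees catch fire, 3 burn out
  .FTT.
  ..FTT
  .FT.T
  FTTTT
  TT.TT
Step 3: 5 trees catch fire, 4 burn out
  ..FT.
  ...FT
  ..F.T
  .FTTT
  FT.TT
Step 4: 4 trees catch fire, 5 burn out
  ...F.
  ....F
  ....T
  ..FTT
  .F.TT

...F.
....F
....T
..FTT
.F.TT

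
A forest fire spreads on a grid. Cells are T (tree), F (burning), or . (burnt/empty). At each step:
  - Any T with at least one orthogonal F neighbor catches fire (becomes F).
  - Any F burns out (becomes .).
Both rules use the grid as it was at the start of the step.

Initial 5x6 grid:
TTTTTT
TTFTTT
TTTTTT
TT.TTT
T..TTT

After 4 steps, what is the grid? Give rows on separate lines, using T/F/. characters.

Step 1: 4 trees catch fire, 1 burn out
  TTFTTT
  TF.FTT
  TTFTTT
  TT.TTT
  T..TTT
Step 2: 6 trees catch fire, 4 burn out
  TF.FTT
  F...FT
  TF.FTT
  TT.TTT
  T..TTT
Step 3: 7 trees catch fire, 6 burn out
  F...FT
  .....F
  F...FT
  TF.FTT
  T..TTT
Step 4: 5 trees catch fire, 7 burn out
  .....F
  ......
  .....F
  F...FT
  T..FTT

.....F
......
.....F
F...FT
T..FTT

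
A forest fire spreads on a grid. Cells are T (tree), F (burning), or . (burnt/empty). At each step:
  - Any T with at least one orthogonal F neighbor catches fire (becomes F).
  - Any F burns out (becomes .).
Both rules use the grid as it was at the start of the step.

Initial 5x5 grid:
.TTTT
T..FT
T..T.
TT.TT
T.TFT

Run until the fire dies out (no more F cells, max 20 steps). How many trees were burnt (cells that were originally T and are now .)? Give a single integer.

Answer: 10

Derivation:
Step 1: +6 fires, +2 burnt (F count now 6)
Step 2: +3 fires, +6 burnt (F count now 3)
Step 3: +1 fires, +3 burnt (F count now 1)
Step 4: +0 fires, +1 burnt (F count now 0)
Fire out after step 4
Initially T: 15, now '.': 20
Total burnt (originally-T cells now '.'): 10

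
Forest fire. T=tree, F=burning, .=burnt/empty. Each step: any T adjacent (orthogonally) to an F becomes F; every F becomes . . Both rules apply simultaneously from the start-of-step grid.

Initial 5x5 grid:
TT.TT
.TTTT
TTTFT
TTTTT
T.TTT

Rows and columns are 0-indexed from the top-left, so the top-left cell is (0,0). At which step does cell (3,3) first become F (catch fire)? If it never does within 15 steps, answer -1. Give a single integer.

Step 1: cell (3,3)='F' (+4 fires, +1 burnt)
  -> target ignites at step 1
Step 2: cell (3,3)='.' (+7 fires, +4 burnt)
Step 3: cell (3,3)='.' (+6 fires, +7 burnt)
Step 4: cell (3,3)='.' (+2 fires, +6 burnt)
Step 5: cell (3,3)='.' (+2 fires, +2 burnt)
Step 6: cell (3,3)='.' (+0 fires, +2 burnt)
  fire out at step 6

1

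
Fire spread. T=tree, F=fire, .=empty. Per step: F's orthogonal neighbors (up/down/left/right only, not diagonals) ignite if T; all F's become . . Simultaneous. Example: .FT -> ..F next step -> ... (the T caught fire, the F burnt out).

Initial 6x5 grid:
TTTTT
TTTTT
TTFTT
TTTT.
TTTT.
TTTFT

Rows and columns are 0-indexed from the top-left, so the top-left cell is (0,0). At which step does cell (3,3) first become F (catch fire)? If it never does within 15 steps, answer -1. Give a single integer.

Step 1: cell (3,3)='T' (+7 fires, +2 burnt)
Step 2: cell (3,3)='F' (+9 fires, +7 burnt)
  -> target ignites at step 2
Step 3: cell (3,3)='.' (+7 fires, +9 burnt)
Step 4: cell (3,3)='.' (+3 fires, +7 burnt)
Step 5: cell (3,3)='.' (+0 fires, +3 burnt)
  fire out at step 5

2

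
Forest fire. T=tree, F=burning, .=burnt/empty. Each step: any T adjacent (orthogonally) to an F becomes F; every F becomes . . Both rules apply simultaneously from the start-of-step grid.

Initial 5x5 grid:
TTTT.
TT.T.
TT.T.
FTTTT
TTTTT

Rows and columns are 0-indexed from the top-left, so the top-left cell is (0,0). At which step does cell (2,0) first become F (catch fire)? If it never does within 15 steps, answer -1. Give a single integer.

Step 1: cell (2,0)='F' (+3 fires, +1 burnt)
  -> target ignites at step 1
Step 2: cell (2,0)='.' (+4 fires, +3 burnt)
Step 3: cell (2,0)='.' (+4 fires, +4 burnt)
Step 4: cell (2,0)='.' (+4 fires, +4 burnt)
Step 5: cell (2,0)='.' (+3 fires, +4 burnt)
Step 6: cell (2,0)='.' (+1 fires, +3 burnt)
Step 7: cell (2,0)='.' (+0 fires, +1 burnt)
  fire out at step 7

1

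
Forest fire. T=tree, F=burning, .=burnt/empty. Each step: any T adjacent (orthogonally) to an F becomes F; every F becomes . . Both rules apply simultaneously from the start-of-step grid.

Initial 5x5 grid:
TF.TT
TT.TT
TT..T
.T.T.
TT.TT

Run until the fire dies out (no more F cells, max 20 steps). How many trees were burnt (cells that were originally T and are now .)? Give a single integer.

Step 1: +2 fires, +1 burnt (F count now 2)
Step 2: +2 fires, +2 burnt (F count now 2)
Step 3: +2 fires, +2 burnt (F count now 2)
Step 4: +1 fires, +2 burnt (F count now 1)
Step 5: +1 fires, +1 burnt (F count now 1)
Step 6: +0 fires, +1 burnt (F count now 0)
Fire out after step 6
Initially T: 16, now '.': 17
Total burnt (originally-T cells now '.'): 8

Answer: 8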